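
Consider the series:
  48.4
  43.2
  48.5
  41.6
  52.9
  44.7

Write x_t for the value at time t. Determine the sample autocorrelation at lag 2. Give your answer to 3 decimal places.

0.481

Mean x̄ = (48.4 + 43.2 + 48.5 + 41.6 + 52.9 + 44.7)/6 = 46.5500
Σ(x_t−x̄)(x_{t+2}−x̄) = (3.6075) + (16.5825) + (12.3825) + (9.1575) = 41.7300
Denominator Σ(x_t−x̄)² = 86.6950
r_2 = 41.7300 / 86.6950 = 0.481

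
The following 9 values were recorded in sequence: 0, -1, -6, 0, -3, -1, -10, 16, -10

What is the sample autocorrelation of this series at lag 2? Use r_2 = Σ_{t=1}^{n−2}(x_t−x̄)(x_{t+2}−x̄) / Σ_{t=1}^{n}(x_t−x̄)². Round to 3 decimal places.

Mean x̄ = (0 − 1 − 6 + 0 − 3 − 1 − 10 + 16 − 10)/9 = -1.6667
Σ(x_t−x̄)(x_{t+2}−x̄) = (-7.2222) + (1.1111) + (5.7778) + (1.1111) + (11.1111) + (11.7778) + (69.4444) = 93.1111
Denominator Σ(x_t−x̄)² = 478.0000
r_2 = 93.1111 / 478.0000 = 0.195

0.195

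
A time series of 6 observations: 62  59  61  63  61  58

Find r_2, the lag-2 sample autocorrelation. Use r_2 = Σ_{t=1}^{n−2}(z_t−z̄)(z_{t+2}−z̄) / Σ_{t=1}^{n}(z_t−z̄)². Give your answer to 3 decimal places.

Mean z̄ = (62 + 59 + 61 + 63 + 61 + 58)/6 = 60.6667
Σ(z_t−z̄)(z_{t+2}−z̄) = (0.4444) + (-3.8889) + (0.1111) + (-6.2222) = -9.5556
Denominator Σ(z_t−z̄)² = 17.3333
r_2 = -9.5556 / 17.3333 = -0.551

-0.551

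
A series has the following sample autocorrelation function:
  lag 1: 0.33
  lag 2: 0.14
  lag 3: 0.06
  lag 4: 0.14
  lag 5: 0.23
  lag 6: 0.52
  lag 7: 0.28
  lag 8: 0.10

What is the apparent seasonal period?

The largest autocorrelation is r_6 = 0.52; the remaining lags stay at or below 0.33. The elevated value at lag 1 (0.33), dropping to 0.14 at lag 2, reflects decaying short-term dependence rather than seasonality.
The dominant spike at lag 6 indicates a seasonal period of 6.

6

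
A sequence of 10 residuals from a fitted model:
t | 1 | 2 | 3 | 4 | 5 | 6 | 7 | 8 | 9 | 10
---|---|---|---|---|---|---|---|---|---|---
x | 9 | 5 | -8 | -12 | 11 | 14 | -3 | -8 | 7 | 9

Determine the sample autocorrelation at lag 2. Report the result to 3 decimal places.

-0.803

Mean x̄ = (9 + 5 − 8 − 12 + 11 + 14 − 3 − 8 + 7 + 9)/10 = 2.4000
Numerator Σ_{t=1}^{8}(x_t−x̄)(x_{t+2}−x̄) = -623.1200
Denominator Σ(x_t−x̄)² = 776.4000
r_2 = -623.1200 / 776.4000 = -0.803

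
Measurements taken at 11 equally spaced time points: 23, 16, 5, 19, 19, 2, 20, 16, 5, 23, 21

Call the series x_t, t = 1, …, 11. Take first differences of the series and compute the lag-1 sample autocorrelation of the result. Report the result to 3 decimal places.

First differences Δx: -7, -11, 14, 0, -17, 18, -4, -11, 18, -2
Mean of differences = -0.2000
Numerator Σ(Δx_t−Δx̄)(Δx_{t+1}−Δx̄) = -643.6400
Denominator Σ(Δx_t−Δx̄)² = 1443.6000
r_1(Δx) = -643.6400 / 1443.6000 = -0.446

-0.446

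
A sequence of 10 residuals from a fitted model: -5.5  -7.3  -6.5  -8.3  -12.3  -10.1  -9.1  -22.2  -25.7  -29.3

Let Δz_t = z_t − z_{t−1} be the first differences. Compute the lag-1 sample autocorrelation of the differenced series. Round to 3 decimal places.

-0.077

First differences Δz: -1.8, 0.8, -1.8, -4.0, 2.2, 1.0, -13.1, -3.5, -3.6
Mean of differences = -2.6444
Numerator Σ(Δz_t−Δz̄)(Δz_{t+1}−Δz̄) = -12.5809
Denominator Σ(Δz_t−Δz̄)² = 162.8422
r_1(Δz) = -12.5809 / 162.8422 = -0.077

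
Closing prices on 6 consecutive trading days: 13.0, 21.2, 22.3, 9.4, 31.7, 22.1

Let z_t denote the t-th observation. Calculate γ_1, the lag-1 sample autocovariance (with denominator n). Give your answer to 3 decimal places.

-21.540

Mean z̄ = (13.0 + 21.2 + 22.3 + 9.4 + 31.7 + 22.1)/6 = 19.9500
Deviations: -6.9500, 1.2500, 2.3500, -10.5500, 11.7500, 2.1500
Σ_{t=1}^{5}(z_t−z̄)(z_{t+1}−z̄) = -129.2425
γ_1 = -129.2425 / 6 = -21.540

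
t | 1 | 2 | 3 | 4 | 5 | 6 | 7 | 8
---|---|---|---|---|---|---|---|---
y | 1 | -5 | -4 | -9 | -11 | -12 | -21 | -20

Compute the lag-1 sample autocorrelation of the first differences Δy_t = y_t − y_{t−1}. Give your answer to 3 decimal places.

-0.651

First differences Δy: -6, 1, -5, -2, -1, -9, 1
Mean of differences = -3.0000
Numerator Σ(Δy_t−Δȳ)(Δy_{t+1}−Δȳ) = -56.0000
Denominator Σ(Δy_t−Δȳ)² = 86.0000
r_1(Δy) = -56.0000 / 86.0000 = -0.651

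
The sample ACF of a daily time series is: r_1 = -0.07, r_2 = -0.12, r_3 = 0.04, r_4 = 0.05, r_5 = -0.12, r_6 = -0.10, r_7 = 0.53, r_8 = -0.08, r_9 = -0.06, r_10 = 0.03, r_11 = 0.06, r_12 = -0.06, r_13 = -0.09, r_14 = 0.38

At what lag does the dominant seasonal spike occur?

The largest autocorrelation is r_7 = 0.53, with a weaker echo at lag 14 (0.38); the remaining lags stay at or below 0.06.
The dominant spike at lag 7 indicates a seasonal period of 7.

7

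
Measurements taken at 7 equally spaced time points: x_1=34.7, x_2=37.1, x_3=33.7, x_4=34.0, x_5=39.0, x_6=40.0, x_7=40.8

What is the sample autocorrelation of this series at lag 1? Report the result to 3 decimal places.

0.395

Mean x̄ = (34.7 + 37.1 + 33.7 + 34.0 + 39.0 + 40.0 + 40.8)/7 = 37.0429
Deviations from mean: -2.3429, 0.0571, -3.3429, -3.0429, 1.9571, 2.9571, 3.7571
Numerator Σ_{t=1}^{6}(x_t−x̄)(x_{t+1}−x̄) = 20.7896
Denominator Σ(x_t−x̄)² = 52.6171
r_1 = 20.7896 / 52.6171 = 0.395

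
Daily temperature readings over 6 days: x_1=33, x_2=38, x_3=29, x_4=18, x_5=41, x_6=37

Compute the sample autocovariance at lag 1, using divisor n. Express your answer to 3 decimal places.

Mean x̄ = (33 + 38 + 29 + 18 + 41 + 37)/6 = 32.6667
Σ_{t=1}^{5}(x_t−x̄)(x_{t+1}−x̄) = -50.1111
γ_1 = -50.1111 / 6 = -8.352

-8.352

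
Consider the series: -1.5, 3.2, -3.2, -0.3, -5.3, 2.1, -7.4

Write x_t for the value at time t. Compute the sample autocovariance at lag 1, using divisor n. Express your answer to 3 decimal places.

-6.928

Mean x̄ = (-1.5 + 3.2 − 3.2 − 0.3 − 5.3 + 2.1 − 7.4)/7 = -1.7714
Σ_{t=1}^{6}(x_t−x̄)(x_{t+1}−x̄) = -48.4980
γ_1 = -48.4980 / 7 = -6.928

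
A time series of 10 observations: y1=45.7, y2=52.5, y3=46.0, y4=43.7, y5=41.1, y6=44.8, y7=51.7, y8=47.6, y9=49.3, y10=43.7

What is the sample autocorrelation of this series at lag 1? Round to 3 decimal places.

Mean ȳ = (45.7 + 52.5 + 46.0 + 43.7 + 41.1 + 44.8 + 51.7 + 47.6 + 49.3 + 43.7)/10 = 46.6100
Numerator Σ_{t=1}^{9}(y_t−ȳ)(y_{t+1}−ȳ) = 9.4909
Denominator Σ(y_t−ȳ)² = 120.5890
r_1 = 9.4909 / 120.5890 = 0.079

0.079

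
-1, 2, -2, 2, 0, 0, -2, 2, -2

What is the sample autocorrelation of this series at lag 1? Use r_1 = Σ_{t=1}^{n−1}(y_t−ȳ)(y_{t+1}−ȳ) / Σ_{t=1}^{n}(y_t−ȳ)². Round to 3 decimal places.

Mean ȳ = (-1 + 2 − 2 + 2 + 0 + 0 − 2 + 2 − 2)/9 = -0.1111
Numerator Σ_{t=1}^{8}(y_t−ȳ)(y_{t+1}−ȳ) = -17.7901
Denominator Σ(y_t−ȳ)² = 24.8889
r_1 = -17.7901 / 24.8889 = -0.715

-0.715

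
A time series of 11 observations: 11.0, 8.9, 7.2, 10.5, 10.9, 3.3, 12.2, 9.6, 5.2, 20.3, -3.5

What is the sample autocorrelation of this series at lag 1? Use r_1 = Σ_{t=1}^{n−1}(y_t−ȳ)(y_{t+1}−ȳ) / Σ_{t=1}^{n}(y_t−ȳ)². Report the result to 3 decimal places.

-0.598

Mean ȳ = (11.0 + 8.9 + 7.2 + 10.5 + 10.9 + 3.3 + 12.2 + 9.6 + 5.2 + 20.3 − 3.5)/11 = 8.6909
Numerator Σ_{t=1}^{10}(y_t−ȳ)(y_{t+1}−ȳ) = -211.3910
Denominator Σ(y_t−ȳ)² = 353.5291
r_1 = -211.3910 / 353.5291 = -0.598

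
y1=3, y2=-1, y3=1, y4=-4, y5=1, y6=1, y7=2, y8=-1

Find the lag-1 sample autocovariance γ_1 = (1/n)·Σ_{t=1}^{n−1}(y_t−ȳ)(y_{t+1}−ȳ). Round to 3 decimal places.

Mean ȳ = (3 − 1 + 1 − 4 + 1 + 1 + 2 − 1)/8 = 0.2500
Σ_{t=1}^{7}(y_t−ȳ)(y_{t+1}−ȳ) = -11.0625
γ_1 = -11.0625 / 8 = -1.383

-1.383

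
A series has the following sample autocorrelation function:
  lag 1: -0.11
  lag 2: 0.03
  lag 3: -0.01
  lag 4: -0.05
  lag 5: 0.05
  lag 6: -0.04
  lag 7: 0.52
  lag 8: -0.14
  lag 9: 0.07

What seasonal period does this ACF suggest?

7

The largest autocorrelation is r_7 = 0.52; the remaining lags stay at or below 0.07.
The dominant spike at lag 7 indicates a seasonal period of 7.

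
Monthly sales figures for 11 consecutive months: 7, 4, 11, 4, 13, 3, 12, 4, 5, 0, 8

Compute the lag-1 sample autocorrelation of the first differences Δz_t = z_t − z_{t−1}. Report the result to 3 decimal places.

-0.837

First differences Δz: -3, 7, -7, 9, -10, 9, -8, 1, -5, 8
Mean of differences = 0.1000
Numerator Σ(Δz_t−Δz̄)(Δz_{t+1}−Δz̄) = -437.6100
Denominator Σ(Δz_t−Δz̄)² = 522.9000
r_1(Δz) = -437.6100 / 522.9000 = -0.837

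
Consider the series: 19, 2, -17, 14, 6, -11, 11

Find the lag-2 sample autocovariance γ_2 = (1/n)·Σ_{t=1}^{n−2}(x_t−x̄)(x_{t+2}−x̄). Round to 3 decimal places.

-74.114

Mean x̄ = (19 + 2 − 17 + 14 + 6 − 11 + 11)/7 = 3.4286
Deviations: 15.5714, -1.4286, -20.4286, 10.5714, 2.5714, -14.4286, 7.5714
Σ_{t=1}^{5}(x_t−x̄)(x_{t+2}−x̄) = -518.7959
γ_2 = -518.7959 / 7 = -74.114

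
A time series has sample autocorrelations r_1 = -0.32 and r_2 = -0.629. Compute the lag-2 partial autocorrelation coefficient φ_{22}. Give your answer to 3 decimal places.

φ_{22} = (r_2 − r_1²) / (1 − r_1²)
r_1² = (-0.32)² = 0.1024
Numerator = -0.629 − 0.1024 = -0.7314; denominator = 1 − 0.1024 = 0.8976
φ_{22} = -0.7314 / 0.8976 = -0.815

-0.815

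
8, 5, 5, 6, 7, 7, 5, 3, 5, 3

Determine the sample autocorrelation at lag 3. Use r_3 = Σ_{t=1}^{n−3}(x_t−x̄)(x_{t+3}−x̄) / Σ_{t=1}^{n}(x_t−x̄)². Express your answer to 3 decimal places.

-0.143

Mean x̄ = (8 + 5 + 5 + 6 + 7 + 7 + 5 + 3 + 5 + 3)/10 = 5.4000
Σ(x_t−x̄)(x_{t+3}−x̄) = (1.5600) + (-0.6400) + (-0.6400) + (-0.2400) + (-3.8400) + (-0.6400) + (0.9600) = -3.4800
Denominator Σ(x_t−x̄)² = 24.4000
r_3 = -3.4800 / 24.4000 = -0.143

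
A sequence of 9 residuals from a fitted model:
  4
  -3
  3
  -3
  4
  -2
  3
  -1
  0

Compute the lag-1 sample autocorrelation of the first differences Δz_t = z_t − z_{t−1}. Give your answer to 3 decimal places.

First differences Δz: -7, 6, -6, 7, -6, 5, -4, 1
Mean of differences = -0.5000
Numerator Σ(Δz_t−Δz̄)(Δz_{t+1}−Δz̄) = -215.2500
Denominator Σ(Δz_t−Δz̄)² = 246.0000
r_1(Δz) = -215.2500 / 246.0000 = -0.875

-0.875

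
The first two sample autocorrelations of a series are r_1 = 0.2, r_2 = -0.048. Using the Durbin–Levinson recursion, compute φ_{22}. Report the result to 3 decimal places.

-0.092

φ_{22} = (r_2 − r_1²) / (1 − r_1²)
r_1² = (0.2)² = 0.04
Numerator = -0.048 − 0.0400 = -0.0880; denominator = 1 − 0.0400 = 0.9600
φ_{22} = -0.0880 / 0.9600 = -0.092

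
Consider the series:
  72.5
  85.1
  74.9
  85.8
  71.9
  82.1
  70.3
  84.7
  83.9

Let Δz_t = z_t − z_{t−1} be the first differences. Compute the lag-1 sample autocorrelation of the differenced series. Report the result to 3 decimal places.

-0.828

First differences Δz: 12.6, -10.2, 10.9, -13.9, 10.2, -11.8, 14.4, -0.8
Mean of differences = 1.4250
Numerator Σ(Δz_t−Δz̄)(Δz_{t+1}−Δz̄) = -836.2506
Denominator Σ(Δz_t−Δz̄)² = 1009.8550
r_1(Δz) = -836.2506 / 1009.8550 = -0.828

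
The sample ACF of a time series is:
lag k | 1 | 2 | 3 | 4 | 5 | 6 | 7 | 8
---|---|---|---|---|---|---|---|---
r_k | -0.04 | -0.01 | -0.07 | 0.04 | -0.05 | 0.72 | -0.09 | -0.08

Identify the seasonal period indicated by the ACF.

The largest autocorrelation is r_6 = 0.72; the remaining lags stay at or below 0.04.
The dominant spike at lag 6 indicates a seasonal period of 6.

6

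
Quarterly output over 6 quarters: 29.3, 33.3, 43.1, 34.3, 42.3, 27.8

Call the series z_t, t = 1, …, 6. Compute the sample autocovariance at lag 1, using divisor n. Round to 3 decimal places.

Mean z̄ = (29.3 + 33.3 + 43.1 + 34.3 + 42.3 + 27.8)/6 = 35.0167
Deviations: -5.7167, -1.7167, 8.0833, -0.7167, 7.2833, -7.2167
Σ_{t=1}^{5}(z_t−z̄)(z_{t+1}−z̄) = -67.6369
γ_1 = -67.6369 / 6 = -11.273

-11.273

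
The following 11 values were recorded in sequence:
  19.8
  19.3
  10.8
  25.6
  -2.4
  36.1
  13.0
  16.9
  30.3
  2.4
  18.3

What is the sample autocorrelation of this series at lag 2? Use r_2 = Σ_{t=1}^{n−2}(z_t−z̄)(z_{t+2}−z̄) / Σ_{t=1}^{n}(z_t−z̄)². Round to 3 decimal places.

0.255

Mean z̄ = (19.8 + 19.3 + 10.8 + 25.6 − 2.4 + 36.1 + 13.0 + 16.9 + 30.3 + 2.4 + 18.3)/11 = 17.2818
Numerator Σ_{t=1}^{9}(z_t−z̄)(z_{t+2}−z̄) = 324.8566
Denominator Σ(z_t−z̄)² = 1273.5764
r_2 = 324.8566 / 1273.5764 = 0.255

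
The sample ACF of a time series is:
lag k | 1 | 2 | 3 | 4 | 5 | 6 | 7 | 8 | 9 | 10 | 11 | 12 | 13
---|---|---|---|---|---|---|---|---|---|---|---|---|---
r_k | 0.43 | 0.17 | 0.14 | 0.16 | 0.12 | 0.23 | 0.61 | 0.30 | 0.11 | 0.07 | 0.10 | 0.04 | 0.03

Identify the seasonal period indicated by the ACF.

7

The largest autocorrelation is r_7 = 0.61; the remaining lags stay at or below 0.43. The elevated value at lag 1 (0.43), dropping to 0.17 at lag 2, reflects decaying short-term dependence rather than seasonality.
The dominant spike at lag 7 indicates a seasonal period of 7.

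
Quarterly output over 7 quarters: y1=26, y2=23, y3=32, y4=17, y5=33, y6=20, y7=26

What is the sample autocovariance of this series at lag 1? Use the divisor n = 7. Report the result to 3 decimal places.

-25.869

Mean ȳ = (26 + 23 + 32 + 17 + 33 + 20 + 26)/7 = 25.2857
Σ_{t=1}^{6}(y_t−ȳ)(y_{t+1}−ȳ) = -181.0816
γ_1 = -181.0816 / 7 = -25.869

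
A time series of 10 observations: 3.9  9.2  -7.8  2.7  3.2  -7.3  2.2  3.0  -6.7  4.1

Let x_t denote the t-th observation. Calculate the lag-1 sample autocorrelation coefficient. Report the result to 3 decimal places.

-0.423

Mean x̄ = (3.9 + 9.2 − 7.8 + 2.7 + 3.2 − 7.3 + 2.2 + 3.0 − 6.7 + 4.1)/10 = 0.6500
Numerator Σ_{t=1}^{9}(x_t−x̄)(x_{t+1}−x̄) = -128.1375
Denominator Σ(x_t−x̄)² = 302.8250
r_1 = -128.1375 / 302.8250 = -0.423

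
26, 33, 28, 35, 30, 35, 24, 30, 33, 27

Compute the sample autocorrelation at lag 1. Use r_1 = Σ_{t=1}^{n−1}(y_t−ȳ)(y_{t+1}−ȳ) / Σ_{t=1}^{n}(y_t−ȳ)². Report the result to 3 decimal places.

Mean ȳ = (26 + 33 + 28 + 35 + 30 + 35 + 24 + 30 + 33 + 27)/10 = 30.1000
Numerator Σ_{t=1}^{9}(y_t−ȳ)(y_{t+1}−ȳ) = -67.8100
Denominator Σ(y_t−ȳ)² = 132.9000
r_1 = -67.8100 / 132.9000 = -0.510

-0.510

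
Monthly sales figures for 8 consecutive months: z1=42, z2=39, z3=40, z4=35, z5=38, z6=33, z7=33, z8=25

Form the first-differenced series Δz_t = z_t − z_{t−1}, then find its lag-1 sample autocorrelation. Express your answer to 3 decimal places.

-0.638

First differences Δz: -3, 1, -5, 3, -5, 0, -8
Mean of differences = -2.4286
Numerator Σ(Δz_t−Δz̄)(Δz_{t+1}−Δz̄) = -58.4694
Denominator Σ(Δz_t−Δz̄)² = 91.7143
r_1(Δz) = -58.4694 / 91.7143 = -0.638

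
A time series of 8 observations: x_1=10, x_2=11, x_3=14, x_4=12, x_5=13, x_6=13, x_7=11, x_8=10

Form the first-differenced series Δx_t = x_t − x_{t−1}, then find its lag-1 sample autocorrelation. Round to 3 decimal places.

First differences Δx: 1, 3, -2, 1, 0, -2, -1
Mean of differences = 0.0000
Numerator Σ(Δx_t−Δx̄)(Δx_{t+1}−Δx̄) = -3.0000
Denominator Σ(Δx_t−Δx̄)² = 20.0000
r_1(Δx) = -3.0000 / 20.0000 = -0.150

-0.150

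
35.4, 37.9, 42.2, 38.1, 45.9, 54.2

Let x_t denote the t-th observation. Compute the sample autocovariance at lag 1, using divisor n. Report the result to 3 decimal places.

Mean x̄ = (35.4 + 37.9 + 42.2 + 38.1 + 45.9 + 54.2)/6 = 42.2833
Σ_{t=1}^{5}(x_t−x̄)(x_{t+1}−x̄) = 58.8547
γ_1 = 58.8547 / 6 = 9.809

9.809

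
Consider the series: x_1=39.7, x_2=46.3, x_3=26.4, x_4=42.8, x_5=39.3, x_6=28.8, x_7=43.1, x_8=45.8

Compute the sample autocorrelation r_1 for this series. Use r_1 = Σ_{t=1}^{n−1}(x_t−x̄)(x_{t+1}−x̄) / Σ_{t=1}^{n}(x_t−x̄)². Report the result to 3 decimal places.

Mean x̄ = (39.7 + 46.3 + 26.4 + 42.8 + 39.3 + 28.8 + 43.1 + 45.8)/8 = 39.0250
Deviations from mean: 0.6750, 7.2750, -12.6250, 3.7750, 0.2750, -10.2250, 4.0750, 6.7750
Σ(x_t−x̄)(x_{t+1}−x̄) = (4.9106) + (-91.8469) + (-47.6594) + (1.0381) + (-2.8119) + (-41.6669) + (27.6081) = -150.4281
Denominator Σ(x_t−x̄)² = 394.1550
r_1 = -150.4281 / 394.1550 = -0.382

-0.382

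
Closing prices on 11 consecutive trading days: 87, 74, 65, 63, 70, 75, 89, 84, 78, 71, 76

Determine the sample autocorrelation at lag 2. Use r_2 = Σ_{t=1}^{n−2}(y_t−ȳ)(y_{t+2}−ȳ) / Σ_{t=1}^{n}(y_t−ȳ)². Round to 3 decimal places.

-0.167

Mean ȳ = (87 + 74 + 65 + 63 + 70 + 75 + 89 + 84 + 78 + 71 + 76)/11 = 75.6364
Numerator Σ_{t=1}^{9}(y_t−ȳ)(y_{t+2}−ȳ) = -119.1736
Denominator Σ(y_t−ȳ)² = 712.5455
r_2 = -119.1736 / 712.5455 = -0.167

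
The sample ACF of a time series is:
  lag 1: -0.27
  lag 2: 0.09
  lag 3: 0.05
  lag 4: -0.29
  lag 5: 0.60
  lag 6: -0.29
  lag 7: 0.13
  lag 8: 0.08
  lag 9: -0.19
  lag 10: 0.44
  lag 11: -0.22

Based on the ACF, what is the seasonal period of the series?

The largest autocorrelation is r_5 = 0.60, with a weaker echo at lag 10 (0.44); the remaining lags stay at or below 0.13.
The dominant spike at lag 5 indicates a seasonal period of 5.

5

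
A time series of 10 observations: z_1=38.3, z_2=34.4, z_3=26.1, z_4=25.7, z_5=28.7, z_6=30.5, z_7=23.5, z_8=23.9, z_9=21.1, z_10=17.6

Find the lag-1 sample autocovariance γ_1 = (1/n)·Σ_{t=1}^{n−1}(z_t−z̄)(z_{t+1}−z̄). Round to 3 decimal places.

Mean z̄ = (38.3 + 34.4 + 26.1 + 25.7 + 28.7 + 30.5 + 23.5 + 23.9 + 21.1 + 17.6)/10 = 26.9800
Σ_{t=1}^{9}(z_t−z̄)(z_{t+1}−z̄) = 154.1776
γ_1 = 154.1776 / 10 = 15.418

15.418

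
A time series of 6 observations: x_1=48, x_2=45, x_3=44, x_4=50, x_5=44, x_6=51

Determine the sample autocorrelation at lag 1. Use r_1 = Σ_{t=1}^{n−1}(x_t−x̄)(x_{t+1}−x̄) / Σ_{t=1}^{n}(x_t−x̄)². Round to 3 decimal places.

-0.542

Mean x̄ = (48 + 45 + 44 + 50 + 44 + 51)/6 = 47.0000
Σ(x_t−x̄)(x_{t+1}−x̄) = (-2.0000) + (6.0000) + (-9.0000) + (-9.0000) + (-12.0000) = -26.0000
Denominator Σ(x_t−x̄)² = 48.0000
r_1 = -26.0000 / 48.0000 = -0.542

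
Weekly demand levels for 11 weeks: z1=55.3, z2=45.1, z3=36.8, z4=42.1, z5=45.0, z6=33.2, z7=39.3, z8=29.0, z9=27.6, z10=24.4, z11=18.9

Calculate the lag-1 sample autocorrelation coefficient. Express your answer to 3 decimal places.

0.474

Mean z̄ = (55.3 + 45.1 + 36.8 + 42.1 + 45.0 + 33.2 + 39.3 + 29.0 + 27.6 + 24.4 + 18.9)/11 = 36.0636
Numerator Σ_{t=1}^{10}(z_t−z̄)(z_{t+1}−z̄) = 539.8414
Denominator Σ(z_t−z̄)² = 1139.3655
r_1 = 539.8414 / 1139.3655 = 0.474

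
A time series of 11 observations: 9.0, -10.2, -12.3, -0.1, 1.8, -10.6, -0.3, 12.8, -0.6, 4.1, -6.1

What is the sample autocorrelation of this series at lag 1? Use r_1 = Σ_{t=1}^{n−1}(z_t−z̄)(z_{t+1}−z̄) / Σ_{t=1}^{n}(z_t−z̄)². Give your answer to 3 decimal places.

Mean z̄ = (9.0 − 10.2 − 12.3 − 0.1 + 1.8 − 10.6 − 0.3 + 12.8 − 0.6 + 4.1 − 6.1)/11 = -1.1364
Numerator Σ_{t=1}^{10}(z_t−z̄)(z_{t+1}−z̄) = -38.9713
Denominator Σ(z_t−z̄)² = 656.0455
r_1 = -38.9713 / 656.0455 = -0.059

-0.059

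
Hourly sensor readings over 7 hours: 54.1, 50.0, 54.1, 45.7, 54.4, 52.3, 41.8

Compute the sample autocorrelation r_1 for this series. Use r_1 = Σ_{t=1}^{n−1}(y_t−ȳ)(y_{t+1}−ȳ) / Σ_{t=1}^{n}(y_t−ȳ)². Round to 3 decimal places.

-0.333

Mean ȳ = (54.1 + 50.0 + 54.1 + 45.7 + 54.4 + 52.3 + 41.8)/7 = 50.3429
Deviations from mean: 3.7571, -0.3429, 3.7571, -4.6429, 4.0571, 1.9571, -8.5429
Numerator Σ_{t=1}^{6}(y_t−ȳ)(y_{t+1}−ȳ) = -47.6361
Denominator Σ(y_t−ȳ)² = 143.1771
r_1 = -47.6361 / 143.1771 = -0.333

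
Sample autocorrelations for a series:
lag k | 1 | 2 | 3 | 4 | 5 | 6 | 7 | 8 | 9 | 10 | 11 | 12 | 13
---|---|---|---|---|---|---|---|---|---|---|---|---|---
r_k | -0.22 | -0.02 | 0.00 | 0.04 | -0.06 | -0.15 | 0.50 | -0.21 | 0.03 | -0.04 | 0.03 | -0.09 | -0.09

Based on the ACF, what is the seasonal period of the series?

The largest autocorrelation is r_7 = 0.50; the remaining lags stay at or below 0.04.
The dominant spike at lag 7 indicates a seasonal period of 7.

7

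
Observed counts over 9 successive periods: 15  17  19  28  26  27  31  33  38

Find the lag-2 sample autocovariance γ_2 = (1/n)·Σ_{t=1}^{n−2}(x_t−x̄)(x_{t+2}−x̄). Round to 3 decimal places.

Mean x̄ = (15 + 17 + 19 + 28 + 26 + 27 + 31 + 33 + 38)/9 = 26.0000
Σ_{t=1}^{7}(x_t−x̄)(x_{t+2}−x̄) = 128.0000
γ_2 = 128.0000 / 9 = 14.222

14.222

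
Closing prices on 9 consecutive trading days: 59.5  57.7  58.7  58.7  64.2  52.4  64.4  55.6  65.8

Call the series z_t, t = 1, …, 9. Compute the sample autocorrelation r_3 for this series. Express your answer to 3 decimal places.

Mean z̄ = (59.5 + 57.7 + 58.7 + 58.7 + 64.2 + 52.4 + 64.4 + 55.6 + 65.8)/9 = 59.6667
Σ(z_t−z̄)(z_{t+3}−z̄) = (0.1611) + (-8.9156) + (7.0244) + (-4.5756) + (-18.4356) + (-44.5689) = -69.3100
Denominator Σ(z_t−z̄)² = 155.6800
r_3 = -69.3100 / 155.6800 = -0.445

-0.445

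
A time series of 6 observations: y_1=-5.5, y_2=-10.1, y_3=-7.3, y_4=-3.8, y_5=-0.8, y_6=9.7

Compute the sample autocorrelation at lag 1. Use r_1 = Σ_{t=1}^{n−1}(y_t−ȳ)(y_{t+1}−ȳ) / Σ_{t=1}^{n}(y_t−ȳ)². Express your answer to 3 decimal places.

Mean ȳ = (-5.5 − 10.1 − 7.3 − 3.8 − 0.8 + 9.7)/6 = -2.9667
Deviations from mean: -2.5333, -7.1333, -4.3333, -0.8333, 2.1667, 12.6667
Σ(y_t−ȳ)(y_{t+1}−ȳ) = (18.0711) + (30.9111) + (3.6111) + (-1.8056) + (27.4444) = 78.2322
Denominator Σ(y_t−ȳ)² = 241.9133
r_1 = 78.2322 / 241.9133 = 0.323

0.323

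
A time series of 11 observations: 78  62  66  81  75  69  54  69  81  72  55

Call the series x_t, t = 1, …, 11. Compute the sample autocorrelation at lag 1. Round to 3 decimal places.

Mean x̄ = (78 + 62 + 66 + 81 + 75 + 69 + 54 + 69 + 81 + 72 + 55)/11 = 69.2727
Numerator Σ_{t=1}^{10}(x_t−x̄)(x_{t+1}−x̄) = -14.2562
Denominator Σ(x_t−x̄)² = 892.1818
r_1 = -14.2562 / 892.1818 = -0.016

-0.016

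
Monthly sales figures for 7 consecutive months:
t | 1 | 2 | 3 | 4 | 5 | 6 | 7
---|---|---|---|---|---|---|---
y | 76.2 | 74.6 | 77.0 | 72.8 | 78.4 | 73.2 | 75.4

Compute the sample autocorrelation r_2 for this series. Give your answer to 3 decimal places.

0.570

Mean ȳ = (76.2 + 74.6 + 77.0 + 72.8 + 78.4 + 73.2 + 75.4)/7 = 75.3714
Deviations from mean: 0.8286, -0.7714, 1.6286, -2.5714, 3.0286, -2.1714, 0.0286
Σ(y_t−ȳ)(y_{t+2}−ȳ) = (1.3494) + (1.9837) + (4.9322) + (5.5837) + (0.0865) = 13.9355
Denominator Σ(y_t−ȳ)² = 24.4343
r_2 = 13.9355 / 24.4343 = 0.570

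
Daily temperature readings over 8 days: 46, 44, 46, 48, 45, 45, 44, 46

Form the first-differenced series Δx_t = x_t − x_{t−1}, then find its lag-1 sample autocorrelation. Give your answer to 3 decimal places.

First differences Δx: -2, 2, 2, -3, 0, -1, 2
Mean of differences = 0.0000
Numerator Σ(Δx_t−Δx̄)(Δx_{t+1}−Δx̄) = -8.0000
Denominator Σ(Δx_t−Δx̄)² = 26.0000
r_1(Δx) = -8.0000 / 26.0000 = -0.308

-0.308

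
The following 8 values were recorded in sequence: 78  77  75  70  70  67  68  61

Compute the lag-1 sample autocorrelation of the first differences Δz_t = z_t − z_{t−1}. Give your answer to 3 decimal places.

First differences Δz: -1, -2, -5, 0, -3, 1, -7
Mean of differences = -2.4286
Numerator Σ(Δz_t−Δz̄)(Δz_{t+1}−Δz̄) = -25.7551
Denominator Σ(Δz_t−Δz̄)² = 47.7143
r_1(Δz) = -25.7551 / 47.7143 = -0.540

-0.540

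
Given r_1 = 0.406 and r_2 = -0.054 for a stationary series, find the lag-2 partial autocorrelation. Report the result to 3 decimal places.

φ_{22} = (r_2 − r_1²) / (1 − r_1²)
r_1² = (0.406)² = 0.164836
Numerator = -0.054 − 0.1648 = -0.2188; denominator = 1 − 0.1648 = 0.8352
φ_{22} = -0.2188 / 0.8352 = -0.262

-0.262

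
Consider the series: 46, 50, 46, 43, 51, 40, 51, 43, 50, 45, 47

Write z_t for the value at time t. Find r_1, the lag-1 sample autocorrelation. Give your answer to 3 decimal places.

-0.817

Mean z̄ = (46 + 50 + 46 + 43 + 51 + 40 + 51 + 43 + 50 + 45 + 47)/11 = 46.5455
Numerator Σ_{t=1}^{10}(z_t−z̄)(z_{t+1}−z̄) = -110.0248
Denominator Σ(z_t−z̄)² = 134.7273
r_1 = -110.0248 / 134.7273 = -0.817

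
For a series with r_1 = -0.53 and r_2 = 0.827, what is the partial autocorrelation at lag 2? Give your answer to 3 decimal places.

0.759

φ_{22} = (r_2 − r_1²) / (1 − r_1²)
r_1² = (-0.53)² = 0.2809
Numerator = 0.827 − 0.2809 = 0.5461; denominator = 1 − 0.2809 = 0.7191
φ_{22} = 0.5461 / 0.7191 = 0.759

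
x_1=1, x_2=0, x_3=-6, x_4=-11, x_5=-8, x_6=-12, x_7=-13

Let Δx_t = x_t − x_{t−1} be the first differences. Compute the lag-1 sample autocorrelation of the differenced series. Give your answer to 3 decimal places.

First differences Δx: -1, -6, -5, 3, -4, -1
Mean of differences = -2.3333
Numerator Σ(Δx_t−Δx̄)(Δx_{t+1}−Δx̄) = -20.4444
Denominator Σ(Δx_t−Δx̄)² = 55.3333
r_1(Δx) = -20.4444 / 55.3333 = -0.369

-0.369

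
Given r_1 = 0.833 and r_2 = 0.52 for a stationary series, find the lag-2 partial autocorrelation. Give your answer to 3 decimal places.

φ_{22} = (r_2 − r_1²) / (1 − r_1²)
r_1² = (0.833)² = 0.693889
Numerator = 0.52 − 0.6939 = -0.1739; denominator = 1 − 0.6939 = 0.3061
φ_{22} = -0.1739 / 0.3061 = -0.568

-0.568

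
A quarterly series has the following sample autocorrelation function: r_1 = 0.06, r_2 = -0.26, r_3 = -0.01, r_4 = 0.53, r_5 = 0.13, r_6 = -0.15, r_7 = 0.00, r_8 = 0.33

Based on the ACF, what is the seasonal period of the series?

4

The largest autocorrelation is r_4 = 0.53, with a weaker echo at lag 8 (0.33); the remaining lags stay at or below 0.13.
The dominant spike at lag 4 indicates a seasonal period of 4.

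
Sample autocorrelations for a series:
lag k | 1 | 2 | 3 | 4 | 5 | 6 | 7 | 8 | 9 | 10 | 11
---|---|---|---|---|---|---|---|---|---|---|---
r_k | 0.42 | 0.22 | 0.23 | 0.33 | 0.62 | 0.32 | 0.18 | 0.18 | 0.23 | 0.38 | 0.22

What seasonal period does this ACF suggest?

5

The largest autocorrelation is r_5 = 0.62; the remaining lags stay at or below 0.42. The elevated value at lag 1 (0.42), dropping to 0.22 at lag 2, reflects decaying short-term dependence rather than seasonality.
The dominant spike at lag 5 indicates a seasonal period of 5.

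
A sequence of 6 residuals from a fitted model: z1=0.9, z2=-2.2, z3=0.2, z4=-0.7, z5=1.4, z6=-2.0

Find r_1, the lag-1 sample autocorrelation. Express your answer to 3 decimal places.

-0.628

Mean z̄ = (0.9 − 2.2 + 0.2 − 0.7 + 1.4 − 2.0)/6 = -0.4000
Numerator Σ_{t=1}^{5}(z_t−z̄)(z_{t+1}−z̄) = -7.0200
Denominator Σ(z_t−z̄)² = 11.1800
r_1 = -7.0200 / 11.1800 = -0.628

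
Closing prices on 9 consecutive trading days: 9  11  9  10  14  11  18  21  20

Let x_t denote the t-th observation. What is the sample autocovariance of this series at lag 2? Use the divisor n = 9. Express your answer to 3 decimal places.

Mean x̄ = (9 + 11 + 9 + 10 + 14 + 11 + 18 + 21 + 20)/9 = 13.6667
Σ_{t=1}^{7}(x_t−x̄)(x_{t+2}−x̄) = 49.1111
γ_2 = 49.1111 / 9 = 5.457

5.457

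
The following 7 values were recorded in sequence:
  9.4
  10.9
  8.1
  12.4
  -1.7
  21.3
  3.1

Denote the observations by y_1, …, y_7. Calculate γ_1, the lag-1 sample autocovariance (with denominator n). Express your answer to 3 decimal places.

Mean ȳ = (9.4 + 10.9 + 8.1 + 12.4 − 1.7 + 21.3 + 3.1)/7 = 9.0714
Deviations: 0.3286, 1.8286, -0.9714, 3.3286, -10.7714, 12.2286, -5.9714
Σ_{t=1}^{6}(y_t−ȳ)(y_{t+1}−ȳ) = -245.0037
γ_1 = -245.0037 / 7 = -35.001

-35.001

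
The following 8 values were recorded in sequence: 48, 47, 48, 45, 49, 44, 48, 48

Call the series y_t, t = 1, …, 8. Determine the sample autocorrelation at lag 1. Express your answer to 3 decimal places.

-0.665

Mean ȳ = (48 + 47 + 48 + 45 + 49 + 44 + 48 + 48)/8 = 47.1250
Deviations from mean: 0.8750, -0.1250, 0.8750, -2.1250, 1.8750, -3.1250, 0.8750, 0.8750
Σ(y_t−ȳ)(y_{t+1}−ȳ) = (-0.1094) + (-0.1094) + (-1.8594) + (-3.9844) + (-5.8594) + (-2.7344) + (0.7656) = -13.8906
Denominator Σ(y_t−ȳ)² = 20.8750
r_1 = -13.8906 / 20.8750 = -0.665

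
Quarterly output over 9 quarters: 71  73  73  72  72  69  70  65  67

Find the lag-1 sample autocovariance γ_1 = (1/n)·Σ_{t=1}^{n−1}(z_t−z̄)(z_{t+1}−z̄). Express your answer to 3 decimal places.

3.785

Mean z̄ = (71 + 73 + 73 + 72 + 72 + 69 + 70 + 65 + 67)/9 = 70.2222
Σ_{t=1}^{8}(z_t−z̄)(z_{t+1}−z̄) = 34.0617
γ_1 = 34.0617 / 9 = 3.785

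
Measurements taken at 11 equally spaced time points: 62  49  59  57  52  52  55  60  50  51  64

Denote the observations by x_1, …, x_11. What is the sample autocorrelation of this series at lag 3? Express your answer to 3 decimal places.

Mean x̄ = (62 + 49 + 59 + 57 + 52 + 52 + 55 + 60 + 50 + 51 + 64)/11 = 55.5455
Numerator Σ_{t=1}^{8}(x_t−x̄)(x_{t+3}−x̄) = 63.5620
Denominator Σ(x_t−x̄)² = 266.7273
r_3 = 63.5620 / 266.7273 = 0.238

0.238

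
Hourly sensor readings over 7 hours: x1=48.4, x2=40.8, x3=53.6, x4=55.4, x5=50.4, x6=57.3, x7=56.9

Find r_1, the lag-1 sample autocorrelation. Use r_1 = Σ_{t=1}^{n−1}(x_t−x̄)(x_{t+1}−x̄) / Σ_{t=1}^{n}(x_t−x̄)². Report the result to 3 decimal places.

0.191

Mean x̄ = (48.4 + 40.8 + 53.6 + 55.4 + 50.4 + 57.3 + 56.9)/7 = 51.8286
Deviations from mean: -3.4286, -11.0286, 1.7714, 3.5714, -1.4286, 5.4714, 5.0714
Numerator Σ_{t=1}^{6}(x_t−x̄)(x_{t+1}−x̄) = 39.4320
Denominator Σ(x_t−x̄)² = 206.9743
r_1 = 39.4320 / 206.9743 = 0.191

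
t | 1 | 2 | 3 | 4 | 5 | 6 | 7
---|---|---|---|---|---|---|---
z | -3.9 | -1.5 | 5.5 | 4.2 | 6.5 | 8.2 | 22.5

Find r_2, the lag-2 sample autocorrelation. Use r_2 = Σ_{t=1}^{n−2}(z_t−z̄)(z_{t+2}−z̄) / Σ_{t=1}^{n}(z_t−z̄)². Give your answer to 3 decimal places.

Mean z̄ = (-3.9 − 1.5 + 5.5 + 4.2 + 6.5 + 8.2 + 22.5)/7 = 5.9286
Σ(z_t−z̄)(z_{t+2}−z̄) = (4.2122) + (12.8408) + (-0.2449) + (-3.9263) + (9.4694) = 22.3512
Denominator Σ(z_t−z̄)² = 435.0543
r_2 = 22.3512 / 435.0543 = 0.051

0.051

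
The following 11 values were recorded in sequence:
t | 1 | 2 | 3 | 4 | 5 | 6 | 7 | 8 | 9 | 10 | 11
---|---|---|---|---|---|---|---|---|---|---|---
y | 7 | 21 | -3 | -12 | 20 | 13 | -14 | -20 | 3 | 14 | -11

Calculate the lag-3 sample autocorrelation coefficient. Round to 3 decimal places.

0.067

Mean ȳ = (7 + 21 − 3 − 12 + 20 + 13 − 14 − 20 + 3 + 14 − 11)/11 = 1.6364
Numerator Σ_{t=1}^{8}(y_t−ȳ)(y_{t+3}−ȳ) = 141.2397
Denominator Σ(y_t−ȳ)² = 2104.5455
r_3 = 141.2397 / 2104.5455 = 0.067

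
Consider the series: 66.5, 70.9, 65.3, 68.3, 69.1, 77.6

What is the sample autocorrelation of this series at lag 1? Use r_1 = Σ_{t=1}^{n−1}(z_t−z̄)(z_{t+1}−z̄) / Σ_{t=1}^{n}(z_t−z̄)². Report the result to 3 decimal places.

-0.076

Mean z̄ = (66.5 + 70.9 + 65.3 + 68.3 + 69.1 + 77.6)/6 = 69.6167
Numerator Σ_{t=1}^{5}(z_t−z̄)(z_{t+1}−z̄) = -7.3003
Denominator Σ(z_t−z̄)² = 95.7283
r_1 = -7.3003 / 95.7283 = -0.076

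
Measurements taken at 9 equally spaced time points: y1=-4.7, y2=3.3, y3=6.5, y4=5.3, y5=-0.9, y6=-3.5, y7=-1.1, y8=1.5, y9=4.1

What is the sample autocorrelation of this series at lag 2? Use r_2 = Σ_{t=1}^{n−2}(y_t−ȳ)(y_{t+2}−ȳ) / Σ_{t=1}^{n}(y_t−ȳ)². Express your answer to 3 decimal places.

Mean ȳ = (-4.7 + 3.3 + 6.5 + 5.3 − 0.9 − 3.5 − 1.1 + 1.5 + 4.1)/9 = 1.1667
Σ(y_t−ȳ)(y_{t+2}−ȳ) = (-31.2889) + (8.8178) + (-11.0222) + (-19.2889) + (4.6844) + (-1.5556) + (-6.6489) = -56.3022
Denominator Σ(y_t−ȳ)² = 124.4000
r_2 = -56.3022 / 124.4000 = -0.453

-0.453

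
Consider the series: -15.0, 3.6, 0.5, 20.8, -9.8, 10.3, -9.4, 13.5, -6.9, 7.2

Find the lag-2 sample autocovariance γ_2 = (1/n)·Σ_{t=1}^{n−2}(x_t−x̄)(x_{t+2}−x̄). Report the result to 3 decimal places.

Mean x̄ = (-15.0 + 3.6 + 0.5 + 20.8 − 9.8 + 10.3 − 9.4 + 13.5 − 6.9 + 7.2)/10 = 1.4800
Σ_{t=1}^{8}(x_t−x̄)(x_{t+2}−x̄) = 627.2372
γ_2 = 627.2372 / 10 = 62.724

62.724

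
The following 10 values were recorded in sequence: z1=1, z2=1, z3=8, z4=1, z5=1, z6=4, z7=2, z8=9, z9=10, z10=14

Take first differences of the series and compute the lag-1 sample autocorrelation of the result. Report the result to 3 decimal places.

-0.462

First differences Δz: 0, 7, -7, 0, 3, -2, 7, 1, 4
Mean of differences = 1.4444
Numerator Σ(Δz_t−Δz̄)(Δz_{t+1}−Δz̄) = -73.0864
Denominator Σ(Δz_t−Δz̄)² = 158.2222
r_1(Δz) = -73.0864 / 158.2222 = -0.462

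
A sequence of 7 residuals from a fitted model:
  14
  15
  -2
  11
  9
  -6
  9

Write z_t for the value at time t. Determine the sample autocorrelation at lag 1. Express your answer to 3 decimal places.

-0.245

Mean z̄ = (14 + 15 − 2 + 11 + 9 − 6 + 9)/7 = 7.1429
Σ(z_t−z̄)(z_{t+1}−z̄) = (53.8776) + (-71.8367) + (-35.2653) + (7.1633) + (-24.4082) + (-24.4082) = -94.8776
Denominator Σ(z_t−z̄)² = 386.8571
r_1 = -94.8776 / 386.8571 = -0.245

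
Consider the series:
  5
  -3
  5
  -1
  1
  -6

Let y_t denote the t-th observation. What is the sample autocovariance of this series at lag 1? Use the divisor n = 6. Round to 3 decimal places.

-7.060

Mean ȳ = (5 − 3 + 5 − 1 + 1 − 6)/6 = 0.1667
Deviations: 4.8333, -3.1667, 4.8333, -1.1667, 0.8333, -6.1667
Σ_{t=1}^{5}(y_t−ȳ)(y_{t+1}−ȳ) = -42.3611
γ_1 = -42.3611 / 6 = -7.060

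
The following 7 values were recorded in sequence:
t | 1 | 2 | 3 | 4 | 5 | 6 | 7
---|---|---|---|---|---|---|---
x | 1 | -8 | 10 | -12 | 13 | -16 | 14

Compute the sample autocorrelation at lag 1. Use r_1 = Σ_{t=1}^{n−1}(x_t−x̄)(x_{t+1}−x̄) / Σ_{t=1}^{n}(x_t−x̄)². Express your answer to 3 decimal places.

-0.853

Mean x̄ = (1 − 8 + 10 − 12 + 13 − 16 + 14)/7 = 0.2857
Deviations from mean: 0.7143, -8.2857, 9.7143, -12.2857, 12.7143, -16.2857, 13.7143
Numerator Σ_{t=1}^{6}(x_t−x̄)(x_{t+1}−x̄) = -792.3673
Denominator Σ(x_t−x̄)² = 929.4286
r_1 = -792.3673 / 929.4286 = -0.853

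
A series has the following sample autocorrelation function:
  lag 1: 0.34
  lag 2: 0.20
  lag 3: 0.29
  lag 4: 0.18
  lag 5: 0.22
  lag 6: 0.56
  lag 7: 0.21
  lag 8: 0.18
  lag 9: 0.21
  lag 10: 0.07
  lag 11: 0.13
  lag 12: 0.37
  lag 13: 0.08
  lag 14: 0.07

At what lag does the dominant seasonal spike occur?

6

The largest autocorrelation is r_6 = 0.56, with a weaker echo at lag 12 (0.37); the remaining lags stay at or below 0.34. The elevated value at lag 1 (0.34), dropping to 0.20 at lag 2, reflects decaying short-term dependence rather than seasonality.
The dominant spike at lag 6 indicates a seasonal period of 6.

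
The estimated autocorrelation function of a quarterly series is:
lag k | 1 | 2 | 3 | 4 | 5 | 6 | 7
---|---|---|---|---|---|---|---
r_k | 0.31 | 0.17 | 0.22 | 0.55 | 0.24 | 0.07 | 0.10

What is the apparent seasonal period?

The largest autocorrelation is r_4 = 0.55; the remaining lags stay at or below 0.31. The elevated value at lag 1 (0.31), dropping to 0.17 at lag 2, reflects decaying short-term dependence rather than seasonality.
The dominant spike at lag 4 indicates a seasonal period of 4.

4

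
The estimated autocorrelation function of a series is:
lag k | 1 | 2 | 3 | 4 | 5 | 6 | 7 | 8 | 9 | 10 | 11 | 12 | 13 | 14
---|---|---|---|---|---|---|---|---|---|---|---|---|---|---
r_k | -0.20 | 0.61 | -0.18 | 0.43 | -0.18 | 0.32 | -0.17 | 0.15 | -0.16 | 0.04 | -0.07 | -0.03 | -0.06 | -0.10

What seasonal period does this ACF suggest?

2

The largest autocorrelation is r_2 = 0.61, with weaker echoes at lags 4 (0.43), 6 (0.32) and 8 (0.15); the remaining lags stay at or below 0.04.
The dominant spike at lag 2 indicates a seasonal period of 2.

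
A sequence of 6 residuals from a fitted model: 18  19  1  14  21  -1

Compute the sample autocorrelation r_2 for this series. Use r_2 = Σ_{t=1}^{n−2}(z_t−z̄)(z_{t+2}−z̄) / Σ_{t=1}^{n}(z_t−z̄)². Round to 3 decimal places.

-0.385

Mean z̄ = (18 + 19 + 1 + 14 + 21 − 1)/6 = 12.0000
Deviations from mean: 6.0000, 7.0000, -11.0000, 2.0000, 9.0000, -13.0000
Σ(z_t−z̄)(z_{t+2}−z̄) = (-66.0000) + (14.0000) + (-99.0000) + (-26.0000) = -177.0000
Denominator Σ(z_t−z̄)² = 460.0000
r_2 = -177.0000 / 460.0000 = -0.385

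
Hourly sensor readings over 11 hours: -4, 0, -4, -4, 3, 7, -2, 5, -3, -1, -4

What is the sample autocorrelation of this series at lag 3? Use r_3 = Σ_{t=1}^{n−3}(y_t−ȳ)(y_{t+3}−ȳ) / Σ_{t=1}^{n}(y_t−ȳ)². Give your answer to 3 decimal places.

Mean ȳ = (-4 + 0 − 4 − 4 + 3 + 7 − 2 + 5 − 3 − 1 − 4)/11 = -0.6364
Numerator Σ_{t=1}^{8}(y_t−ȳ)(y_{t+3}−ȳ) = -23.4876
Denominator Σ(y_t−ȳ)² = 156.5455
r_3 = -23.4876 / 156.5455 = -0.150

-0.150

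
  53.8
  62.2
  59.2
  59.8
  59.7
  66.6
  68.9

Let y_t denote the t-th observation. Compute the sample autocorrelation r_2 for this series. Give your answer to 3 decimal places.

Mean ȳ = (53.8 + 62.2 + 59.2 + 59.8 + 59.7 + 66.6 + 68.9)/7 = 61.4571
Deviations from mean: -7.6571, 0.7429, -2.2571, -1.6571, -1.7571, 5.1429, 7.4429
Σ(y_t−ȳ)(y_{t+2}−ȳ) = (17.2833) + (-1.2310) + (3.9661) + (-8.5224) + (-13.0782) = -1.5822
Denominator Σ(y_t−ȳ)² = 151.9571
r_2 = -1.5822 / 151.9571 = -0.010

-0.010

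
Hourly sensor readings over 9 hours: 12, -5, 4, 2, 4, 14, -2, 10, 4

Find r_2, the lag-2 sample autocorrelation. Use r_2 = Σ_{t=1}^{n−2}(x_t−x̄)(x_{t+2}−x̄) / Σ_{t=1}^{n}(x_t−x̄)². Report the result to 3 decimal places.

0.175

Mean x̄ = (12 − 5 + 4 + 2 + 4 + 14 − 2 + 10 + 4)/9 = 4.7778
Σ(x_t−x̄)(x_{t+2}−x̄) = (-5.6173) + (27.1605) + (0.6049) + (-25.6173) + (5.2716) + (48.1605) + (5.2716) = 55.2346
Denominator Σ(x_t−x̄)² = 315.5556
r_2 = 55.2346 / 315.5556 = 0.175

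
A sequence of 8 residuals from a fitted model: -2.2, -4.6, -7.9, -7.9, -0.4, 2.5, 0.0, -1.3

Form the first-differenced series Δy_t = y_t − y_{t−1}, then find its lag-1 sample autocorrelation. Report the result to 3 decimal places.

0.281

First differences Δy: -2.4, -3.3, 0.0, 7.5, 2.9, -2.5, -1.3
Mean of differences = 0.1286
Numerator Σ(Δy_t−Δȳ)(Δy_{t+1}−Δȳ) = 25.0620
Denominator Σ(Δy_t−Δȳ)² = 89.1343
r_1(Δy) = 25.0620 / 89.1343 = 0.281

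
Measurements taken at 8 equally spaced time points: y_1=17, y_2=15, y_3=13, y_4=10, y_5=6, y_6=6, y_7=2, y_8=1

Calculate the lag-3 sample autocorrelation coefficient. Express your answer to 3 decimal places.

-0.023

Mean ȳ = (17 + 15 + 13 + 10 + 6 + 6 + 2 + 1)/8 = 8.7500
Deviations from mean: 8.2500, 6.2500, 4.2500, 1.2500, -2.7500, -2.7500, -6.7500, -7.7500
Numerator Σ_{t=1}^{5}(y_t−ȳ)(y_{t+3}−ȳ) = -5.6875
Denominator Σ(y_t−ȳ)² = 247.5000
r_3 = -5.6875 / 247.5000 = -0.023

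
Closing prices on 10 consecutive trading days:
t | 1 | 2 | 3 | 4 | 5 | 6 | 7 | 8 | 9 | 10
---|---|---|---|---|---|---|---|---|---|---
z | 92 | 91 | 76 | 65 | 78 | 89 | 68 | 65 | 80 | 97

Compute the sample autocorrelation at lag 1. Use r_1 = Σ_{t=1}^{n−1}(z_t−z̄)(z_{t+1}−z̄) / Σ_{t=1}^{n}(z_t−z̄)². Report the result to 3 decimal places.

Mean z̄ = (92 + 91 + 76 + 65 + 78 + 89 + 68 + 65 + 80 + 97)/10 = 80.1000
Numerator Σ_{t=1}^{9}(z_t−z̄)(z_{t+1}−z̄) = 234.7900
Denominator Σ(z_t−z̄)² = 1248.9000
r_1 = 234.7900 / 1248.9000 = 0.188

0.188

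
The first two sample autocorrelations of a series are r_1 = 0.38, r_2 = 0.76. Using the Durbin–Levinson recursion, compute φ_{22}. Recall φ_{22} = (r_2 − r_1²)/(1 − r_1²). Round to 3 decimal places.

0.719

φ_{22} = (r_2 − r_1²) / (1 − r_1²)
r_1² = (0.38)² = 0.1444
Numerator = 0.76 − 0.1444 = 0.6156; denominator = 1 − 0.1444 = 0.8556
φ_{22} = 0.6156 / 0.8556 = 0.719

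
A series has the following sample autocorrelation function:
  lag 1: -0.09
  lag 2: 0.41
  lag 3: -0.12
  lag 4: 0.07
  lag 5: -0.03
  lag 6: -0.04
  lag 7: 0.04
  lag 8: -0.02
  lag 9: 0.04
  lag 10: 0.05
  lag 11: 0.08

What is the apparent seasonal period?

2

The largest autocorrelation is r_2 = 0.41; the remaining lags stay at or below 0.08.
The dominant spike at lag 2 indicates a seasonal period of 2.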